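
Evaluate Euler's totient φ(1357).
1276

Prime factorization: 1357 = 23 × 59
Using the formula φ(n) = n × Π(1 - 1/p) for each prime factor p:
φ(1357) = 1357 × (1 - 1/23) × (1 - 1/59)
φ(1357) = 1276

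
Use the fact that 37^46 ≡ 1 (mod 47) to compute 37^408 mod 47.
By Fermat: 37^{46} ≡ 1 (mod 47). 408 = 8×46 + 40. So 37^{408} ≡ 37^{40} ≡ 42 (mod 47)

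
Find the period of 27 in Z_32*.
Powers of 27 mod 32: 27^1≡27, 27^2≡25, 27^3≡3, 27^4≡17, 27^5≡11, 27^6≡9, 27^7≡19, 27^8≡1. Order = 8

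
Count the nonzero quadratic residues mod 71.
For prime 71, there are (p-1)/2 = (71-1)/2 = 35 quadratic residues (excluding 0).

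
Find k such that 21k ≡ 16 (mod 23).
15

Since gcd(21, 23) = 1 divides 16, a solution exists.
Multiply both sides by the inverse of 21 mod 23:
  21^(-1) mod 23 = 11
  x ≡ 11 × 16 ≡ 176 ≡ 15 (mod 23)
Verification: 21 × 15 = 315 = 13 × 23 + 16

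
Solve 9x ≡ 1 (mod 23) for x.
18

Using Extended Euclidean Algorithm:
gcd(9, 23) = 1
Bezout coefficients: 9 × -5 + 23 × 2 = 1
So 9 × -5 ≡ 1 (mod 23)
The inverse is -5 mod 23 = 18
Verification: 9 × 18 = 162 = 7 × 23 + 1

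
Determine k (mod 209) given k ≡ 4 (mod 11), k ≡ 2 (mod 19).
59

Using the Chinese Remainder Theorem:
M = product of moduli = 209
For equation 1: M_1 = 19, 19 ≡ 8 (mod 11), inverse of 19 mod 11 is 7 (check: 8 × 7 = 56 ≡ 1 (mod 11))
For equation 2: M_2 = 11, 11 ≡ 11 (mod 19), inverse of 11 mod 19 is 7 (check: 11 × 7 = 77 ≡ 1 (mod 19))
Combine: k ≡ Σ r_i×M_i×(M_i⁻¹ mod m_i) = 4×19×7 + 2×11×7 = 532 + 154 = 686
686 mod 209 = 59
k ≡ 59 (mod 209)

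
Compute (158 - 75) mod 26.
5

(158 - 75) = 83
83 mod 26 = 5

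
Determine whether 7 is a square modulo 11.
By Euler's criterion: 7^{5} ≡ 10 (mod 11). Since this equals -1 (≡ 10), 7 is not a QR.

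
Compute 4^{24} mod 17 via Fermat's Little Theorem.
1

By Fermat's Little Theorem, a^(p-1) ≡ 1 (mod p) for prime p and gcd(a, p) = 1
Here p = 17, so 4^16 ≡ 1 (mod 17)
We can reduce the exponent: 24 mod 16 = 8
So 4^24 ≡ 4^8 (mod 17)
Computing: 4^8 mod 17 = 1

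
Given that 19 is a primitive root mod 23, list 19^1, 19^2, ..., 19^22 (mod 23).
g^1, g^2, ..., g^{22} mod 23: {19, 16, 5, 3, 11, 2, 15, 9, 10, 6, 22, 4, 7, 18, 20, 12, 21, 8, 14, 13, 17, 1}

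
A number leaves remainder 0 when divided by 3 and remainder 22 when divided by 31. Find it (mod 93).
M = 3 × 31 = 93. M₁ = 31, y₁ ≡ 1 (mod 3). M₂ = 3, y₂ ≡ 21 (mod 31). y = 0×31×1 + 22×3×21 ≡ 84 (mod 93)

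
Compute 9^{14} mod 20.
1

Using successive squaring:
Binary expansion of 14: 1110
Powers of 9 mod 20 (each is the square of the previous):
  9^1 ≡ 9 (mod 20)
  9^2 ≡ 9² = 81 ≡ 1 (mod 20)
  9^4 ≡ 1² = 1 ≡ 1 (mod 20)
  9^8 ≡ 1² = 1 ≡ 1 (mod 20)
14 = 8 + 4 + 2, so 9^14 = 9^8 × 9^4 × 9^2 ≡ 1 × 1 × 1 (mod 20)
Multiplying step by step:
  1 × 1 = 1 ≡ 1 (mod 20)
  1 × 1 = 1 ≡ 1 (mod 20)
Result: 9^14 ≡ 1 (mod 20)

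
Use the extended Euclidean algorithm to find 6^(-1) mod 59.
Extended GCD: 6(10) + 59(-1) = 1. So 6^(-1) ≡ 10 ≡ 10 (mod 59). Verify: 6 × 10 = 60 ≡ 1 (mod 59)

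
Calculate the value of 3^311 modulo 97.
Using Fermat: 3^{96} ≡ 1 (mod 97). 311 ≡ 23 (mod 96). So 3^{311} ≡ 3^{23} ≡ 32 (mod 97)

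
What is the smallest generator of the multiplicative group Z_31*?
p - 1 = 30 has prime divisors 2, 3, 5. h is a primitive root mod 31 iff h^(30/q) ≢ 1 (mod 31) for each such q.
h = 2: 2^15 ≡ 1, 2^10 ≡ 1, 2^6 ≡ 2 (mod 31); 2^15 ≡ 1, so not a primitive root.
h = 3: 3^15 ≡ 30, 3^10 ≡ 25, 3^6 ≡ 16 (mod 31); none is 1, so 3 has order 30 and is a primitive root.
The smallest primitive root mod 31 is g = 3.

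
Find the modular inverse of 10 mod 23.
10^(-1) ≡ 7 (mod 23). Verification: 10 × 7 = 70 ≡ 1 (mod 23)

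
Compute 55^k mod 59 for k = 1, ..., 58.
g^1, g^2, ..., g^{58} mod 59: {55, 16, 54, 20, 38, 25, 18, 46, 52, 28, 6, 35, 37, 29, 2, 51, 32, 49, 40, 17, 50, 36, 33, 45, 56, 12, 11, 15, 58, 4, 43, 5, 39, 21, 34, 41, 13, 7, 31, 53, 24, 22, 30, 57, 8, 27, 10, 19, 42, 9, 23, 26, 14, 3, 47, 48, 44, 1}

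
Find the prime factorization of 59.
59

Divide by primes starting from smallest:
59 ÷ 59 = 1

59 = 59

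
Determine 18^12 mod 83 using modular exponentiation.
Using repeated squaring. 12 = 8 + 4 (binary 1100). Repeated squaring mod 83: 18^1 ≡ 18; 18^2 ≡ 18² = 324 ≡ 75; 18^4 ≡ 75² = 5625 ≡ 64; 18^8 ≡ 64² = 4096 ≡ 29. Multiply: 18^12 = 18^8 × 18^4 ≡ 29 × 64 (mod 83): 29 × 64 = 1856 ≡ 30. So 18^12 ≡ 30 (mod 83).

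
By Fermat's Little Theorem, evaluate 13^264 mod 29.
By Fermat: 13^{28} ≡ 1 (mod 29). 264 ≡ 12 (mod 28). So 13^{264} ≡ 13^{12} ≡ 23 (mod 29)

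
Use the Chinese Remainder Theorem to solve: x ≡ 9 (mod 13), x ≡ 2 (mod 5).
22

Using the Chinese Remainder Theorem:
M = product of moduli = 65
For equation 1: M_1 = 5, 5 ≡ 5 (mod 13), inverse of 5 mod 13 is 8 (check: 5 × 8 = 40 ≡ 1 (mod 13))
For equation 2: M_2 = 13, 13 ≡ 3 (mod 5), inverse of 13 mod 5 is 2 (check: 3 × 2 = 6 ≡ 1 (mod 5))
Combine: x ≡ Σ r_i×M_i×(M_i⁻¹ mod m_i) = 9×5×8 + 2×13×2 = 360 + 52 = 412
412 mod 65 = 22
x ≡ 22 (mod 65)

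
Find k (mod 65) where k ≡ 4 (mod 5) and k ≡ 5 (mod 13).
M = 5 × 13 = 65. M₁ = 13, y₁ ≡ 2 (mod 5). M₂ = 5, y₂ ≡ 8 (mod 13). k = 4×13×2 + 5×5×8 ≡ 44 (mod 65)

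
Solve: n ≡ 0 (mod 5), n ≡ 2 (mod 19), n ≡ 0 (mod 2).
M = 5 × 19 × 2 = 190. M₁ = 38, y₁ ≡ 2 (mod 5). M₂ = 10, y₂ ≡ 2 (mod 19). M₃ = 95, y₃ ≡ 1 (mod 2). n = 0×38×2 + 2×10×2 + 0×95×1 ≡ 40 (mod 190)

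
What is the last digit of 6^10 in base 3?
6 ≡ 0 (mod 3). 10 = 8 + 2 (binary 1010). Repeated squaring mod 3: 0^1 ≡ 0; 0^2 ≡ 0² = 0 ≡ 0; 0^4 ≡ 0² = 0 ≡ 0; 0^8 ≡ 0² = 0 ≡ 0. Multiply: 6^10 ≡ 0^8 × 0^2 ≡ 0 × 0 (mod 3): 0 × 0 = 0 ≡ 0. So 6^10 ≡ 0 (mod 3).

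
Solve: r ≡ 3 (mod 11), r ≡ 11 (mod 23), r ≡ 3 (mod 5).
M = 11 × 23 × 5 = 1265. M₁ = 115, y₁ ≡ 9 (mod 11). M₂ = 55, y₂ ≡ 18 (mod 23). M₃ = 253, y₃ ≡ 2 (mod 5). r = 3×115×9 + 11×55×18 + 3×253×2 ≡ 333 (mod 1265)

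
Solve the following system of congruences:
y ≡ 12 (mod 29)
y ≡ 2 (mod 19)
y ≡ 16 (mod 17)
6595

Using the Chinese Remainder Theorem:
M = product of moduli = 9367
For equation 1: M_1 = 323, 323 ≡ 4 (mod 29), inverse of 323 mod 29 is 22 (check: 4 × 22 = 88 ≡ 1 (mod 29))
For equation 2: M_2 = 493, 493 ≡ 18 (mod 19), inverse of 493 mod 19 is 18 (check: 18 × 18 = 324 ≡ 1 (mod 19))
For equation 3: M_3 = 551, 551 ≡ 7 (mod 17), inverse of 551 mod 17 is 5 (check: 7 × 5 = 35 ≡ 1 (mod 17))
Combine: y ≡ Σ r_i×M_i×(M_i⁻¹ mod m_i) = 12×323×22 + 2×493×18 + 16×551×5 = 85272 + 17748 + 44080 = 147100
147100 mod 9367 = 6595
y ≡ 6595 (mod 9367)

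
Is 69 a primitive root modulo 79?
No

To verify, check if 69^(78/q) ≢ 1 (mod 79) for each prime divisor q of 78
Divisors of 78 = 78: [1, 2, 3, 6, 13, 26, 39, 78]
  69^(78/2) = 69^39 ≡ 78 (mod 79)
  69^(78/3) = 69^26 ≡ 1 (mod 79)
  69^(78/13) = 69^6 ≡ 18 (mod 79)
Conclusion: 69 is not a primitive root modulo 79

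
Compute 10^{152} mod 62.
38

Using successive squaring:
Binary expansion of 152: 10011000
Powers of 10 mod 62 (each is the square of the previous):
  10^1 ≡ 10 (mod 62)
  10^2 ≡ 10² = 100 ≡ 38 (mod 62)
  10^4 ≡ 38² = 1444 ≡ 18 (mod 62)
  10^8 ≡ 18² = 324 ≡ 14 (mod 62)
  10^16 ≡ 14² = 196 ≡ 10 (mod 62)
  10^32 ≡ 10² = 100 ≡ 38 (mod 62)
  10^64 ≡ 38² = 1444 ≡ 18 (mod 62)
  10^128 ≡ 18² = 324 ≡ 14 (mod 62)
152 = 128 + 16 + 8, so 10^152 = 10^128 × 10^16 × 10^8 ≡ 14 × 10 × 14 (mod 62)
Multiplying step by step:
  14 × 10 = 140 ≡ 16 (mod 62)
  16 × 14 = 224 ≡ 38 (mod 62)
Result: 10^152 ≡ 38 (mod 62)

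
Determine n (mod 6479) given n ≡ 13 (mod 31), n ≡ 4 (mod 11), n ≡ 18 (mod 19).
664

Using the Chinese Remainder Theorem:
M = product of moduli = 6479
For equation 1: M_1 = 209, 209 ≡ 23 (mod 31), inverse of 209 mod 31 is 27 (check: 23 × 27 = 621 ≡ 1 (mod 31))
For equation 2: M_2 = 589, 589 ≡ 6 (mod 11), inverse of 589 mod 11 is 2 (check: 6 × 2 = 12 ≡ 1 (mod 11))
For equation 3: M_3 = 341, 341 ≡ 18 (mod 19), inverse of 341 mod 19 is 18 (check: 18 × 18 = 324 ≡ 1 (mod 19))
Combine: n ≡ Σ r_i×M_i×(M_i⁻¹ mod m_i) = 13×209×27 + 4×589×2 + 18×341×18 = 73359 + 4712 + 110484 = 188555
188555 mod 6479 = 664
n ≡ 664 (mod 6479)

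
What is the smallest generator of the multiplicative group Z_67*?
p - 1 = 66 has prime divisors 2, 3, 11. h is a primitive root mod 67 iff h^(66/q) ≢ 1 (mod 67) for each such q.
h = 2: 2^33 ≡ 66, 2^22 ≡ 37, 2^6 ≡ 64 (mod 67); none is 1, so 2 has order 66 and is a primitive root.
The smallest primitive root mod 67 is g = 2.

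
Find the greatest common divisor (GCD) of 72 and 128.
8

Using the Euclidean algorithm:
72 = 0 × 128 + 72
128 = 1 × 72 + 56
72 = 1 × 56 + 16
56 = 3 × 16 + 8
16 = 2 × 8 + 0

GCD(72, 128) = 8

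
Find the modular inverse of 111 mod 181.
111^(-1) ≡ 106 (mod 181). Verification: 111 × 106 = 11766 ≡ 1 (mod 181)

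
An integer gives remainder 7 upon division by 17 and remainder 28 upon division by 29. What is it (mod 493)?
M = 17 × 29 = 493. M₁ = 29, y₁ ≡ 10 (mod 17). M₂ = 17, y₂ ≡ 12 (mod 29). z = 7×29×10 + 28×17×12 ≡ 347 (mod 493). The smallest positive such number is 347.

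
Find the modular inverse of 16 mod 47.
16^(-1) ≡ 3 (mod 47). Verification: 16 × 3 = 48 ≡ 1 (mod 47)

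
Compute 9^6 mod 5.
9 ≡ 4 (mod 5). 6 = 4 + 2 (binary 110). Repeated squaring mod 5: 4^1 ≡ 4; 4^2 ≡ 4² = 16 ≡ 1; 4^4 ≡ 1² = 1 ≡ 1. Multiply: 9^6 ≡ 4^4 × 4^2 ≡ 1 × 1 (mod 5): 1 × 1 = 1 ≡ 1. So 9^6 ≡ 1 (mod 5).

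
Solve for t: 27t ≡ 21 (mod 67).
38

Since gcd(27, 67) = 1 divides 21, a solution exists.
Multiply both sides by the inverse of 27 mod 67:
  27^(-1) mod 67 = 5
  x ≡ 5 × 21 ≡ 105 ≡ 38 (mod 67)
Verification: 27 × 38 = 1026 = 15 × 67 + 21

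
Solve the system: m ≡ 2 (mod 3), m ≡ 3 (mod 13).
M = 3 × 13 = 39. M₁ = 13, y₁ ≡ 1 (mod 3). M₂ = 3, y₂ ≡ 9 (mod 13). m = 2×13×1 + 3×3×9 ≡ 29 (mod 39)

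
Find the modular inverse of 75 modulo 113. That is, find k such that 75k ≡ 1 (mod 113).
110

Using Extended Euclidean Algorithm:
gcd(75, 113) = 1
Bezout coefficients: 75 × -3 + 113 × 2 = 1
So 75 × -3 ≡ 1 (mod 113)
The inverse is -3 mod 113 = 110
Verification: 75 × 110 = 8250 = 73 × 113 + 1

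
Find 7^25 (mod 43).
Using repeated squaring. 25 = 16 + 8 + 1 (binary 11001). Repeated squaring mod 43: 7^1 ≡ 7; 7^2 ≡ 7² = 49 ≡ 6; 7^4 ≡ 6² = 36 ≡ 36; 7^8 ≡ 36² = 1296 ≡ 6; 7^16 ≡ 6² = 36 ≡ 36. Multiply: 7^25 = 7^16 × 7^8 × 7^1 ≡ 36 × 6 × 7 (mod 43): 36 × 6 = 216 ≡ 1; 1 × 7 = 7 ≡ 7. So 7^25 ≡ 7 (mod 43).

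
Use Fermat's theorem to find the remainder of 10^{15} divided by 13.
12

By Fermat's Little Theorem, a^(p-1) ≡ 1 (mod p) for prime p and gcd(a, p) = 1
Here p = 13, so 10^12 ≡ 1 (mod 13)
We can reduce the exponent: 15 mod 12 = 3
So 10^15 ≡ 10^3 (mod 13)
Computing: 10^3 mod 13 = 12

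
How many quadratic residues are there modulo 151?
For prime 151, there are (p-1)/2 = (151-1)/2 = 75 quadratic residues (excluding 0).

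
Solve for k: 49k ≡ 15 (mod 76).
67

Since gcd(49, 76) = 1 divides 15, a solution exists.
Multiply both sides by the inverse of 49 mod 76:
  49^(-1) mod 76 = 45
  x ≡ 45 × 15 ≡ 675 ≡ 67 (mod 76)
Verification: 49 × 67 = 3283 = 43 × 76 + 15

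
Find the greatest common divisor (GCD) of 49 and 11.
1

Using the Euclidean algorithm:
49 = 4 × 11 + 5
11 = 2 × 5 + 1
5 = 5 × 1 + 0

GCD(49, 11) = 1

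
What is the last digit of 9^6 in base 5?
9 ≡ 4 (mod 5). 6 = 4 + 2 (binary 110). Repeated squaring mod 5: 4^1 ≡ 4; 4^2 ≡ 4² = 16 ≡ 1; 4^4 ≡ 1² = 1 ≡ 1. Multiply: 9^6 ≡ 4^4 × 4^2 ≡ 1 × 1 (mod 5): 1 × 1 = 1 ≡ 1. So 9^6 ≡ 1 (mod 5).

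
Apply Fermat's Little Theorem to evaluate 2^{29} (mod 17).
15

By Fermat's Little Theorem, a^(p-1) ≡ 1 (mod p) for prime p and gcd(a, p) = 1
Here p = 17, so 2^16 ≡ 1 (mod 17)
We can reduce the exponent: 29 mod 16 = 13
So 2^29 ≡ 2^13 (mod 17)
Computing: 2^13 mod 17 = 15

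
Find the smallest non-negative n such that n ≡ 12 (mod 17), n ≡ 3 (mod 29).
148

Using the Chinese Remainder Theorem:
M = product of moduli = 493
For equation 1: M_1 = 29, 29 ≡ 12 (mod 17), inverse of 29 mod 17 is 10 (check: 12 × 10 = 120 ≡ 1 (mod 17))
For equation 2: M_2 = 17, 17 ≡ 17 (mod 29), inverse of 17 mod 29 is 12 (check: 17 × 12 = 204 ≡ 1 (mod 29))
Combine: n ≡ Σ r_i×M_i×(M_i⁻¹ mod m_i) = 12×29×10 + 3×17×12 = 3480 + 612 = 4092
4092 mod 493 = 148
n ≡ 148 (mod 493)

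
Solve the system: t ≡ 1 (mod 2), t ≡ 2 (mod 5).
M = 2 × 5 = 10. M₁ = 5, y₁ ≡ 1 (mod 2). M₂ = 2, y₂ ≡ 3 (mod 5). t = 1×5×1 + 2×2×3 ≡ 7 (mod 10)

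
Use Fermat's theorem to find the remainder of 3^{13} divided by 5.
3

By Fermat's Little Theorem, a^(p-1) ≡ 1 (mod p) for prime p and gcd(a, p) = 1
Here p = 5, so 3^4 ≡ 1 (mod 5)
We can reduce the exponent: 13 mod 4 = 1
So 3^13 ≡ 3^1 (mod 5)
Computing: 3^1 mod 5 = 3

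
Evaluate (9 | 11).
(9/11) = 9^{5} mod 11 = 1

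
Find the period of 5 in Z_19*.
Powers of 5 mod 19: 5^1≡5, 5^2≡6, 5^3≡11, 5^4≡17, 5^5≡9, 5^6≡7, 5^7≡16, 5^8≡4, 5^9≡1. Order = 9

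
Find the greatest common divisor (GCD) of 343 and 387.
1

Using the Euclidean algorithm:
343 = 0 × 387 + 343
387 = 1 × 343 + 44
343 = 7 × 44 + 35
44 = 1 × 35 + 9
35 = 3 × 9 + 8
9 = 1 × 8 + 1
8 = 8 × 1 + 0

GCD(343, 387) = 1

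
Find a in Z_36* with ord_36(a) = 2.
17 has order 2 mod 36 since 17^{2} ≡ 1 (mod 36) and no smaller power works.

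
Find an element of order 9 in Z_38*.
5 has order 9 mod 38 since 5^{9} ≡ 1 (mod 38) and no smaller power works.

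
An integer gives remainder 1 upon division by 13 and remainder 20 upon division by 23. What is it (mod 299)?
M = 13 × 23 = 299. M₁ = 23, y₁ ≡ 4 (mod 13). M₂ = 13, y₂ ≡ 16 (mod 23). t = 1×23×4 + 20×13×16 ≡ 66 (mod 299). The smallest positive such number is 66.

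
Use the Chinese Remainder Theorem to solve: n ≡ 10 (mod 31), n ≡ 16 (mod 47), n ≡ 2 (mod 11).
15479

Using the Chinese Remainder Theorem:
M = product of moduli = 16027
For equation 1: M_1 = 517, 517 ≡ 21 (mod 31), inverse of 517 mod 31 is 3 (check: 21 × 3 = 63 ≡ 1 (mod 31))
For equation 2: M_2 = 341, 341 ≡ 12 (mod 47), inverse of 341 mod 47 is 4 (check: 12 × 4 = 48 ≡ 1 (mod 47))
For equation 3: M_3 = 1457, 1457 ≡ 5 (mod 11), inverse of 1457 mod 11 is 9 (check: 5 × 9 = 45 ≡ 1 (mod 11))
Combine: n ≡ Σ r_i×M_i×(M_i⁻¹ mod m_i) = 10×517×3 + 16×341×4 + 2×1457×9 = 15510 + 21824 + 26226 = 63560
63560 mod 16027 = 15479
n ≡ 15479 (mod 16027)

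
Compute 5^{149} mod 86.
61

Using successive squaring:
Binary expansion of 149: 10010101
Powers of 5 mod 86 (each is the square of the previous):
  5^1 ≡ 5 (mod 86)
  5^2 ≡ 5² = 25 ≡ 25 (mod 86)
  5^4 ≡ 25² = 625 ≡ 23 (mod 86)
  5^8 ≡ 23² = 529 ≡ 13 (mod 86)
  5^16 ≡ 13² = 169 ≡ 83 (mod 86)
  5^32 ≡ 83² = 6889 ≡ 9 (mod 86)
  5^64 ≡ 9² = 81 ≡ 81 (mod 86)
  5^128 ≡ 81² = 6561 ≡ 25 (mod 86)
149 = 128 + 16 + 4 + 1, so 5^149 = 5^128 × 5^16 × 5^4 × 5^1 ≡ 25 × 83 × 23 × 5 (mod 86)
Multiplying step by step:
  25 × 83 = 2075 ≡ 11 (mod 86)
  11 × 23 = 253 ≡ 81 (mod 86)
  81 × 5 = 405 ≡ 61 (mod 86)
Result: 5^149 ≡ 61 (mod 86)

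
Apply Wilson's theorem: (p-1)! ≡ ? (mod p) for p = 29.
By Wilson's theorem, (28)! ≡ -1 ≡ 28 (mod 29)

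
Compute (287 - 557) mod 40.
10

(287 - 557) = -270
-270 mod 40 = 10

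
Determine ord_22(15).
Powers of 15 mod 22: 15^1≡15, 15^2≡5, 15^3≡9, 15^4≡3, 15^5≡1. Order = 5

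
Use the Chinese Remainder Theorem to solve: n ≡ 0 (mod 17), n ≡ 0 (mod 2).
0

Using the Chinese Remainder Theorem:
M = product of moduli = 34
For equation 1: M_1 = 2, 2 ≡ 2 (mod 17), inverse of 2 mod 17 is 9 (check: 2 × 9 = 18 ≡ 1 (mod 17))
For equation 2: M_2 = 17, 17 ≡ 1 (mod 2), inverse of 17 mod 2 is 1 (check: 1 × 1 = 1 ≡ 1 (mod 2))
Combine: n ≡ Σ r_i×M_i×(M_i⁻¹ mod m_i) = 0×2×9 + 0×17×1 = 0 + 0 = 0
0 mod 34 = 0
n ≡ 0 (mod 34)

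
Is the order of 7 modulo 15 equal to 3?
No, the actual order is 4, not 3.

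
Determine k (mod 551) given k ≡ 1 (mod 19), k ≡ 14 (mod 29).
362

Using the Chinese Remainder Theorem:
M = product of moduli = 551
For equation 1: M_1 = 29, 29 ≡ 10 (mod 19), inverse of 29 mod 19 is 2 (check: 10 × 2 = 20 ≡ 1 (mod 19))
For equation 2: M_2 = 19, 19 ≡ 19 (mod 29), inverse of 19 mod 29 is 26 (check: 19 × 26 = 494 ≡ 1 (mod 29))
Combine: k ≡ Σ r_i×M_i×(M_i⁻¹ mod m_i) = 1×29×2 + 14×19×26 = 58 + 6916 = 6974
6974 mod 551 = 362
k ≡ 362 (mod 551)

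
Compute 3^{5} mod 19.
15

Using successive squaring:
Binary expansion of 5: 101
Powers of 3 mod 19 (each is the square of the previous):
  3^1 ≡ 3 (mod 19)
  3^2 ≡ 3² = 9 ≡ 9 (mod 19)
  3^4 ≡ 9² = 81 ≡ 5 (mod 19)
5 = 4 + 1, so 3^5 = 3^4 × 3^1 ≡ 5 × 3 (mod 19)
Multiplying step by step:
  5 × 3 = 15 ≡ 15 (mod 19)
Result: 3^5 ≡ 15 (mod 19)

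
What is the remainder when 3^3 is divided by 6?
3 = 2 + 1 (binary 11). Repeated squaring mod 6: 3^1 ≡ 3; 3^2 ≡ 3² = 9 ≡ 3. Multiply: 3^3 = 3^2 × 3^1 ≡ 3 × 3 (mod 6): 3 × 3 = 9 ≡ 3. So 3^3 ≡ 3 (mod 6).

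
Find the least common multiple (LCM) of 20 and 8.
40

First find GCD(20, 8) using the Euclidean algorithm:
20 = 2 × 8 + 4
8 = 2 × 4 + 0
GCD(20, 8) = 4

LCM formula: LCM(a, b) = (a × b) / GCD(a, b)
LCM(20, 8) = (20 × 8) / 4
LCM(20, 8) = 160 / 4
LCM(20, 8) = 40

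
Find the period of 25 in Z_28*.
Powers of 25 mod 28: 25^1≡25, 25^2≡9, 25^3≡1. Order = 3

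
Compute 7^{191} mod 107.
80

Using successive squaring:
Binary expansion of 191: 10111111
Powers of 7 mod 107 (each is the square of the previous):
  7^1 ≡ 7 (mod 107)
  7^2 ≡ 7² = 49 ≡ 49 (mod 107)
  7^4 ≡ 49² = 2401 ≡ 47 (mod 107)
  7^8 ≡ 47² = 2209 ≡ 69 (mod 107)
  7^16 ≡ 69² = 4761 ≡ 53 (mod 107)
  7^32 ≡ 53² = 2809 ≡ 27 (mod 107)
  7^64 ≡ 27² = 729 ≡ 87 (mod 107)
  7^128 ≡ 87² = 7569 ≡ 79 (mod 107)
191 = 128 + 32 + 16 + 8 + 4 + 2 + 1, so 7^191 = 7^128 × 7^32 × 7^16 × 7^8 × 7^4 × 7^2 × 7^1 ≡ 79 × 27 × 53 × 69 × 47 × 49 × 7 (mod 107)
Multiplying step by step:
  79 × 27 = 2133 ≡ 100 (mod 107)
  100 × 53 = 5300 ≡ 57 (mod 107)
  57 × 69 = 3933 ≡ 81 (mod 107)
  81 × 47 = 3807 ≡ 62 (mod 107)
  62 × 49 = 3038 ≡ 42 (mod 107)
  42 × 7 = 294 ≡ 80 (mod 107)
Result: 7^191 ≡ 80 (mod 107)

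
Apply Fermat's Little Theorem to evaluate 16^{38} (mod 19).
9

By Fermat's Little Theorem, a^(p-1) ≡ 1 (mod p) for prime p and gcd(a, p) = 1
Here p = 19, so 16^18 ≡ 1 (mod 19)
We can reduce the exponent: 38 mod 18 = 2
So 16^38 ≡ 16^2 (mod 19)
Computing: 16^2 mod 19 = 9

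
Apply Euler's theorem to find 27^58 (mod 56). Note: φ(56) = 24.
By Euler: 27^{24} ≡ 1 (mod 56) since gcd(27, 56) = 1. 58 = 2×24 + 10. So 27^{58} ≡ 27^{10} ≡ 1 (mod 56)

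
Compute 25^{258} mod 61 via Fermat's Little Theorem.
9

By Fermat's Little Theorem, a^(p-1) ≡ 1 (mod p) for prime p and gcd(a, p) = 1
Here p = 61, so 25^60 ≡ 1 (mod 61)
We can reduce the exponent: 258 mod 60 = 18
So 25^258 ≡ 25^18 (mod 61)
Computing: 25^18 mod 61 = 9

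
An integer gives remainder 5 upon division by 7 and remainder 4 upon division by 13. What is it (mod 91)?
M = 7 × 13 = 91. M₁ = 13, y₁ ≡ 6 (mod 7). M₂ = 7, y₂ ≡ 2 (mod 13). x = 5×13×6 + 4×7×2 ≡ 82 (mod 91). The smallest positive such number is 82.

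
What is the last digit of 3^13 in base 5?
Using Fermat: 3^{4} ≡ 1 (mod 5). 13 ≡ 1 (mod 4). So 3^{13} ≡ 3^{1} ≡ 3 (mod 5)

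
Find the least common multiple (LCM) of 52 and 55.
2860

First find GCD(52, 55) using the Euclidean algorithm:
52 = 0 × 55 + 52
55 = 1 × 52 + 3
52 = 17 × 3 + 1
3 = 3 × 1 + 0
GCD(52, 55) = 1

LCM formula: LCM(a, b) = (a × b) / GCD(a, b)
LCM(52, 55) = (52 × 55) / 1
LCM(52, 55) = 2860 / 1
LCM(52, 55) = 2860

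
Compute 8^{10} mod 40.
24

Using successive squaring:
Binary expansion of 10: 1010
Powers of 8 mod 40 (each is the square of the previous):
  8^1 ≡ 8 (mod 40)
  8^2 ≡ 8² = 64 ≡ 24 (mod 40)
  8^4 ≡ 24² = 576 ≡ 16 (mod 40)
  8^8 ≡ 16² = 256 ≡ 16 (mod 40)
10 = 8 + 2, so 8^10 = 8^8 × 8^2 ≡ 16 × 24 (mod 40)
Multiplying step by step:
  16 × 24 = 384 ≡ 24 (mod 40)
Result: 8^10 ≡ 24 (mod 40)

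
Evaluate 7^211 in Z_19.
Using Fermat: 7^{18} ≡ 1 (mod 19). 211 ≡ 13 (mod 18). So 7^{211} ≡ 7^{13} ≡ 7 (mod 19)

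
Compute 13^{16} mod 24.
1

Using successive squaring:
Binary expansion of 16: 10000
Powers of 13 mod 24 (each is the square of the previous):
  13^1 ≡ 13 (mod 24)
  13^2 ≡ 13² = 169 ≡ 1 (mod 24)
  13^4 ≡ 1² = 1 ≡ 1 (mod 24)
  13^8 ≡ 1² = 1 ≡ 1 (mod 24)
  13^16 ≡ 1² = 1 ≡ 1 (mod 24)
16 is a power of 2, so 13^16 is the last square: ≡ 1 (mod 24)
Result: 13^16 ≡ 1 (mod 24)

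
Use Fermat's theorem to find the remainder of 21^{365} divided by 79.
21

By Fermat's Little Theorem, a^(p-1) ≡ 1 (mod p) for prime p and gcd(a, p) = 1
Here p = 79, so 21^78 ≡ 1 (mod 79)
We can reduce the exponent: 365 mod 78 = 53
So 21^365 ≡ 21^53 (mod 79)
Computing: 21^53 mod 79 = 21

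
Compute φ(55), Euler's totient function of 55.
40

Prime factorization: 55 = 5 × 11
Using the formula φ(n) = n × Π(1 - 1/p) for each prime factor p:
φ(55) = 55 × (1 - 1/5) × (1 - 1/11)
φ(55) = 40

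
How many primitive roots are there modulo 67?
Number of primitive roots mod 67 = φ(66) = 20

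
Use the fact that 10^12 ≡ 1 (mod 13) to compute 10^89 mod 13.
By Fermat: 10^{12} ≡ 1 (mod 13). 89 = 7×12 + 5. So 10^{89} ≡ 10^{5} ≡ 4 (mod 13)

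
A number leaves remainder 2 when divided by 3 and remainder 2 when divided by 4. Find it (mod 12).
M = 3 × 4 = 12. M₁ = 4, y₁ ≡ 1 (mod 3). M₂ = 3, y₂ ≡ 3 (mod 4). m = 2×4×1 + 2×3×3 ≡ 2 (mod 12)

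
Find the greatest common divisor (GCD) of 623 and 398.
1

Using the Euclidean algorithm:
623 = 1 × 398 + 225
398 = 1 × 225 + 173
225 = 1 × 173 + 52
173 = 3 × 52 + 17
52 = 3 × 17 + 1
17 = 17 × 1 + 0

GCD(623, 398) = 1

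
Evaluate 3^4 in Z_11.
4 = 4 (binary 100). Repeated squaring mod 11: 3^1 ≡ 3; 3^2 ≡ 3² = 9 ≡ 9; 3^4 ≡ 9² = 81 ≡ 4. So 3^4 ≡ 4 (mod 11).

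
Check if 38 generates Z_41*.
p - 1 = 40 has prime divisors 2, 5. Check 38^(40/q) mod 41 for each: 38^(40/2) = 38^20 ≡ 40, 38^(40/5) = 38^8 ≡ 1 (mod 41). Since 38^8 ≡ 1 (mod 41), the order of 38 divides 8 (in fact the order is 8) ≠ 40, so it is not a primitive root.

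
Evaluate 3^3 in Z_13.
3 = 2 + 1 (binary 11). Repeated squaring mod 13: 3^1 ≡ 3; 3^2 ≡ 3² = 9 ≡ 9. Multiply: 3^3 = 3^2 × 3^1 ≡ 9 × 3 (mod 13): 9 × 3 = 27 ≡ 1. So 3^3 ≡ 1 (mod 13).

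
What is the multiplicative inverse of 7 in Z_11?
8

Using Extended Euclidean Algorithm:
gcd(7, 11) = 1
Bezout coefficients: 7 × -3 + 11 × 2 = 1
So 7 × -3 ≡ 1 (mod 11)
The inverse is -3 mod 11 = 8
Verification: 7 × 8 = 56 = 5 × 11 + 1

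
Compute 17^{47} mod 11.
8

Using successive squaring:
Binary expansion of 47: 101111
Powers of 17 mod 11 (each is the square of the previous):
  17^1 ≡ 6 (mod 11)
  17^2 ≡ 6² = 36 ≡ 3 (mod 11)
  17^4 ≡ 3² = 9 ≡ 9 (mod 11)
  17^8 ≡ 9² = 81 ≡ 4 (mod 11)
  17^16 ≡ 4² = 16 ≡ 5 (mod 11)
  17^32 ≡ 5² = 25 ≡ 3 (mod 11)
47 = 32 + 8 + 4 + 2 + 1, so 17^47 = 17^32 × 17^8 × 17^4 × 17^2 × 17^1 ≡ 3 × 4 × 9 × 3 × 6 (mod 11)
Multiplying step by step:
  3 × 4 = 12 ≡ 1 (mod 11)
  1 × 9 = 9 ≡ 9 (mod 11)
  9 × 3 = 27 ≡ 5 (mod 11)
  5 × 6 = 30 ≡ 8 (mod 11)
Result: 17^47 ≡ 8 (mod 11)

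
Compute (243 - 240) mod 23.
3

(243 - 240) = 3
3 mod 23 = 3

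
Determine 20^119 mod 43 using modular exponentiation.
Using Fermat: 20^{42} ≡ 1 (mod 43). 119 ≡ 35 (mod 42). So 20^{119} ≡ 20^{35} ≡ 7 (mod 43)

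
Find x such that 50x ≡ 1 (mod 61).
50^(-1) ≡ 11 (mod 61). Verification: 50 × 11 = 550 ≡ 1 (mod 61)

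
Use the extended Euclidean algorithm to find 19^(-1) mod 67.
Extended GCD: 19(-7) + 67(2) = 1. So 19^(-1) ≡ 60 ≡ 60 (mod 67). Verify: 19 × 60 = 1140 ≡ 1 (mod 67)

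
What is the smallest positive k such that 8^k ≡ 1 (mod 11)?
Powers of 8 mod 11: 8^1≡8, 8^2≡9, 8^3≡6, 8^4≡4, 8^5≡10, 8^6≡3, 8^7≡2, 8^8≡5, 8^9≡7, 8^10≡1. Order = 10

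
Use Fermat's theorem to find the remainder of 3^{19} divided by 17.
10

By Fermat's Little Theorem, a^(p-1) ≡ 1 (mod p) for prime p and gcd(a, p) = 1
Here p = 17, so 3^16 ≡ 1 (mod 17)
We can reduce the exponent: 19 mod 16 = 3
So 3^19 ≡ 3^3 (mod 17)
Computing: 3^3 mod 17 = 10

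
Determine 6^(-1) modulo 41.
6^(-1) ≡ 7 (mod 41). Verification: 6 × 7 = 42 ≡ 1 (mod 41)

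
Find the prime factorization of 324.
2^2 × 3^4

Divide by primes starting from smallest:
324 ÷ 2 = 162
162 ÷ 2 = 81
81 ÷ 3 = 27
27 ÷ 3 = 9
9 ÷ 3 = 3
3 ÷ 3 = 1

324 = 2^2 × 3^4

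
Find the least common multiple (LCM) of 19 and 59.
1121

First find GCD(19, 59) using the Euclidean algorithm:
19 = 0 × 59 + 19
59 = 3 × 19 + 2
19 = 9 × 2 + 1
2 = 2 × 1 + 0
GCD(19, 59) = 1

LCM formula: LCM(a, b) = (a × b) / GCD(a, b)
LCM(19, 59) = (19 × 59) / 1
LCM(19, 59) = 1121 / 1
LCM(19, 59) = 1121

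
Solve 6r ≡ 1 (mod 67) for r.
6^(-1) ≡ 56 (mod 67). Verification: 6 × 56 = 336 ≡ 1 (mod 67)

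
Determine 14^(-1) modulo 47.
14^(-1) ≡ 37 (mod 47). Verification: 14 × 37 = 518 ≡ 1 (mod 47)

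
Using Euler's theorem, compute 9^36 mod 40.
By Euler: 9^{16} ≡ 1 (mod 40) since gcd(9, 40) = 1. 36 = 2×16 + 4. So 9^{36} ≡ 9^{4} ≡ 1 (mod 40)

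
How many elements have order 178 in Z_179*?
Number of primitive roots mod 179 = φ(178) = 88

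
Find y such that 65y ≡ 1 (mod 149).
65^(-1) ≡ 94 (mod 149). Verification: 65 × 94 = 6110 ≡ 1 (mod 149)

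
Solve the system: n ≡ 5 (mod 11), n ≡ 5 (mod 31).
M = 11 × 31 = 341. M₁ = 31, y₁ ≡ 5 (mod 11). M₂ = 11, y₂ ≡ 17 (mod 31). n = 5×31×5 + 5×11×17 ≡ 5 (mod 341)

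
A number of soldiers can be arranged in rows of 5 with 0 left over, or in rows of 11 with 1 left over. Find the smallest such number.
M = 5 × 11 = 55. M₁ = 11, y₁ ≡ 1 (mod 5). M₂ = 5, y₂ ≡ 9 (mod 11). z = 0×11×1 + 1×5×9 ≡ 45 (mod 55). The smallest positive such number is 45.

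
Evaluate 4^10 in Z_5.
10 = 8 + 2 (binary 1010). Repeated squaring mod 5: 4^1 ≡ 4; 4^2 ≡ 4² = 16 ≡ 1; 4^4 ≡ 1² = 1 ≡ 1; 4^8 ≡ 1² = 1 ≡ 1. Multiply: 4^10 = 4^8 × 4^2 ≡ 1 × 1 (mod 5): 1 × 1 = 1 ≡ 1. So 4^10 ≡ 1 (mod 5).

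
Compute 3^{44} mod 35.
16

Using successive squaring:
Binary expansion of 44: 101100
Powers of 3 mod 35 (each is the square of the previous):
  3^1 ≡ 3 (mod 35)
  3^2 ≡ 3² = 9 ≡ 9 (mod 35)
  3^4 ≡ 9² = 81 ≡ 11 (mod 35)
  3^8 ≡ 11² = 121 ≡ 16 (mod 35)
  3^16 ≡ 16² = 256 ≡ 11 (mod 35)
  3^32 ≡ 11² = 121 ≡ 16 (mod 35)
44 = 32 + 8 + 4, so 3^44 = 3^32 × 3^8 × 3^4 ≡ 16 × 16 × 11 (mod 35)
Multiplying step by step:
  16 × 16 = 256 ≡ 11 (mod 35)
  11 × 11 = 121 ≡ 16 (mod 35)
Result: 3^44 ≡ 16 (mod 35)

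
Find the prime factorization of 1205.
5 × 241

Divide by primes starting from smallest:
1205 ÷ 5 = 241
241 ÷ 241 = 1

1205 = 5 × 241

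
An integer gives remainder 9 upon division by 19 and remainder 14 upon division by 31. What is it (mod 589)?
M = 19 × 31 = 589. M₁ = 31, y₁ ≡ 8 (mod 19). M₂ = 19, y₂ ≡ 18 (mod 31). x = 9×31×8 + 14×19×18 ≡ 541 (mod 589). The smallest positive such number is 541.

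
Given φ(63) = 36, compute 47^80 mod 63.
By Euler: 47^{36} ≡ 1 (mod 63) since gcd(47, 63) = 1. 80 = 2×36 + 8. So 47^{80} ≡ 47^{8} ≡ 4 (mod 63)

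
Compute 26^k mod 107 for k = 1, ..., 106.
g^1, g^2, ..., g^{106} mod 107: {26, 34, 28, 86, 96, 35, 54, 13, 17, 14, 43, 48, 71, 27, 60, 62, 7, 75, 24, 89, 67, 30, 31, 57, 91, 12, 98, 87, 15, 69, 82, 99, 6, 49, 97, 61, 88, 41, 103, 3, 78, 102, 84, 44, 74, 105, 55, 39, 51, 42, 22, 37, 106, 81, 73, 79, 21, 11, 72, 53, 94, 90, 93, 64, 59, 36, 80, 47, 45, 100, 32, 83, 18, 40, 77, 76, 50, 16, 95, 9, 20, 92, 38, 25, 8, 101, 58, 10, 46, 19, 66, 4, 104, 29, 5, 23, 63, 33, 2, 52, 68, 56, 65, 85, 70, 1}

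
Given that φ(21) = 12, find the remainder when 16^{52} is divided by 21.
By Euler: 16^{12} ≡ 1 (mod 21) since gcd(16, 21) = 1. 52 = 4×12 + 4. So 16^{52} ≡ 16^{4} ≡ 16 (mod 21)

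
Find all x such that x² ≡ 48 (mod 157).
The square roots of 48 mod 157 are 26 and 131. Verify: 26² = 676 ≡ 48 (mod 157)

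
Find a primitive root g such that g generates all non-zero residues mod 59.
p - 1 = 58 has prime divisors 2, 29. h is a primitive root mod 59 iff h^(58/q) ≢ 1 (mod 59) for each such q.
h = 2: 2^29 ≡ 58, 2^2 ≡ 4 (mod 59); none is 1, so 2 has order 58 and is a primitive root.
The smallest primitive root mod 59 is g = 2.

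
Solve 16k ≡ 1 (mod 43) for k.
16^(-1) ≡ 35 (mod 43). Verification: 16 × 35 = 560 ≡ 1 (mod 43)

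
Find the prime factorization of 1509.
3 × 503

Divide by primes starting from smallest:
1509 ÷ 3 = 503
503 ÷ 503 = 1

1509 = 3 × 503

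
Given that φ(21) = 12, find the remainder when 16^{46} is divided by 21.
By Euler: 16^{12} ≡ 1 (mod 21) since gcd(16, 21) = 1. 46 = 3×12 + 10. So 16^{46} ≡ 16^{10} ≡ 16 (mod 21)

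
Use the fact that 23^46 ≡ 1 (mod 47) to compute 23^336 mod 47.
By Fermat: 23^{46} ≡ 1 (mod 47). 336 = 7×46 + 14. So 23^{336} ≡ 23^{14} ≡ 42 (mod 47)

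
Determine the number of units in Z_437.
396

Prime factorization: 437 = 19 × 23
Using the formula φ(n) = n × Π(1 - 1/p) for each prime factor p:
φ(437) = 437 × (1 - 1/19) × (1 - 1/23)
φ(437) = 396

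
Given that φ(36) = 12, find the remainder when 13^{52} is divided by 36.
By Euler: 13^{12} ≡ 1 (mod 36) since gcd(13, 36) = 1. 52 = 4×12 + 4. So 13^{52} ≡ 13^{4} ≡ 13 (mod 36)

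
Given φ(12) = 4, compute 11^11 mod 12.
By Euler: 11^{4} ≡ 1 (mod 12) since gcd(11, 12) = 1. 11 = 2×4 + 3. So 11^{11} ≡ 11^{3} ≡ 11 (mod 12)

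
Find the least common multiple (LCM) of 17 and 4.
68

First find GCD(17, 4) using the Euclidean algorithm:
17 = 4 × 4 + 1
4 = 4 × 1 + 0
GCD(17, 4) = 1

LCM formula: LCM(a, b) = (a × b) / GCD(a, b)
LCM(17, 4) = (17 × 4) / 1
LCM(17, 4) = 68 / 1
LCM(17, 4) = 68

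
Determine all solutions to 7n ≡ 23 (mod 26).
7

Since gcd(7, 26) = 1 divides 23, a solution exists.
Multiply both sides by the inverse of 7 mod 26:
  7^(-1) mod 26 = 15
  x ≡ 15 × 23 ≡ 345 ≡ 7 (mod 26)
Verification: 7 × 7 = 49 = 1 × 26 + 23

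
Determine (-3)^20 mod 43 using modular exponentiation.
Using repeated squaring. (-3) ≡ 40 (mod 43). 20 = 16 + 4 (binary 10100). Repeated squaring mod 43: 40^1 ≡ 40; 40^2 ≡ 40² = 1600 ≡ 9; 40^4 ≡ 9² = 81 ≡ 38; 40^8 ≡ 38² = 1444 ≡ 25; 40^16 ≡ 25² = 625 ≡ 23. Multiply: (-3)^20 ≡ 40^16 × 40^4 ≡ 23 × 38 (mod 43): 23 × 38 = 874 ≡ 14. So (-3)^20 ≡ 14 (mod 43).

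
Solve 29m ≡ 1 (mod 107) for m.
29^(-1) ≡ 48 (mod 107). Verification: 29 × 48 = 1392 ≡ 1 (mod 107)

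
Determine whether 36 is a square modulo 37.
By Euler's criterion: 36^{18} ≡ 1 (mod 37). Since this equals 1, 36 is a QR.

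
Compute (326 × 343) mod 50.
18

(326 × 343) = 111818
111818 mod 50 = 18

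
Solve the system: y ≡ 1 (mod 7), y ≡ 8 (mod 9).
M = 7 × 9 = 63. M₁ = 9, y₁ ≡ 4 (mod 7). M₂ = 7, y₂ ≡ 4 (mod 9). y = 1×9×4 + 8×7×4 ≡ 8 (mod 63)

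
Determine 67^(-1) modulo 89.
67^(-1) ≡ 4 (mod 89). Verification: 67 × 4 = 268 ≡ 1 (mod 89)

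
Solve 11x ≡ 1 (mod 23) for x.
21

Using Extended Euclidean Algorithm:
gcd(11, 23) = 1
Bezout coefficients: 11 × -2 + 23 × 1 = 1
So 11 × -2 ≡ 1 (mod 23)
The inverse is -2 mod 23 = 21
Verification: 11 × 21 = 231 = 10 × 23 + 1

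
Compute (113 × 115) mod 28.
3

(113 × 115) = 12995
12995 mod 28 = 3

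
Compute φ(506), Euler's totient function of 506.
220

Prime factorization: 506 = 2 × 11 × 23
Using the formula φ(n) = n × Π(1 - 1/p) for each prime factor p:
φ(506) = 506 × (1 - 1/2) × (1 - 1/11) × (1 - 1/23)
φ(506) = 220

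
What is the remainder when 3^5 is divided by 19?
5 = 4 + 1 (binary 101). Repeated squaring mod 19: 3^1 ≡ 3; 3^2 ≡ 3² = 9 ≡ 9; 3^4 ≡ 9² = 81 ≡ 5. Multiply: 3^5 = 3^4 × 3^1 ≡ 5 × 3 (mod 19): 5 × 3 = 15 ≡ 15. So 3^5 ≡ 15 (mod 19).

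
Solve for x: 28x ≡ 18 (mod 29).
11

Since gcd(28, 29) = 1 divides 18, a solution exists.
Multiply both sides by the inverse of 28 mod 29:
  28^(-1) mod 29 = 28
  x ≡ 28 × 18 ≡ 504 ≡ 11 (mod 29)
Verification: 28 × 11 = 308 = 10 × 29 + 18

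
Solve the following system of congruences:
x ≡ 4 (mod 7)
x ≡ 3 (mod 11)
25

Using the Chinese Remainder Theorem:
M = product of moduli = 77
For equation 1: M_1 = 11, 11 ≡ 4 (mod 7), inverse of 11 mod 7 is 2 (check: 4 × 2 = 8 ≡ 1 (mod 7))
For equation 2: M_2 = 7, 7 ≡ 7 (mod 11), inverse of 7 mod 11 is 8 (check: 7 × 8 = 56 ≡ 1 (mod 11))
Combine: x ≡ Σ r_i×M_i×(M_i⁻¹ mod m_i) = 4×11×2 + 3×7×8 = 88 + 168 = 256
256 mod 77 = 25
x ≡ 25 (mod 77)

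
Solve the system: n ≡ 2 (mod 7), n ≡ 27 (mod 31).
M = 7 × 31 = 217. M₁ = 31, y₁ ≡ 5 (mod 7). M₂ = 7, y₂ ≡ 9 (mod 31). n = 2×31×5 + 27×7×9 ≡ 58 (mod 217)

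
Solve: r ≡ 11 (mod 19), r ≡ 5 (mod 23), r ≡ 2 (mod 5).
M = 19 × 23 × 5 = 2185. M₁ = 115, y₁ ≡ 1 (mod 19). M₂ = 95, y₂ ≡ 8 (mod 23). M₃ = 437, y₃ ≡ 3 (mod 5). r = 11×115×1 + 5×95×8 + 2×437×3 ≡ 1132 (mod 2185)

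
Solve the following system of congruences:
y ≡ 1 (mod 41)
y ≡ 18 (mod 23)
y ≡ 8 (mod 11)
1559

Using the Chinese Remainder Theorem:
M = product of moduli = 10373
For equation 1: M_1 = 253, 253 ≡ 7 (mod 41), inverse of 253 mod 41 is 6 (check: 7 × 6 = 42 ≡ 1 (mod 41))
For equation 2: M_2 = 451, 451 ≡ 14 (mod 23), inverse of 451 mod 23 is 5 (check: 14 × 5 = 70 ≡ 1 (mod 23))
For equation 3: M_3 = 943, 943 ≡ 8 (mod 11), inverse of 943 mod 11 is 7 (check: 8 × 7 = 56 ≡ 1 (mod 11))
Combine: y ≡ Σ r_i×M_i×(M_i⁻¹ mod m_i) = 1×253×6 + 18×451×5 + 8×943×7 = 1518 + 40590 + 52808 = 94916
94916 mod 10373 = 1559
y ≡ 1559 (mod 10373)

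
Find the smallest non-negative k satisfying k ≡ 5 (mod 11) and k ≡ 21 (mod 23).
M = 11 × 23 = 253. M₁ = 23, y₁ ≡ 1 (mod 11). M₂ = 11, y₂ ≡ 21 (mod 23). k = 5×23×1 + 21×11×21 ≡ 159 (mod 253)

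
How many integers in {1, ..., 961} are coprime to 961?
930

Prime factorization: 961 = 31^2
Using the formula φ(n) = n × Π(1 - 1/p) for each prime factor p:
φ(961) = 961 × (1 - 1/31)
φ(961) = 930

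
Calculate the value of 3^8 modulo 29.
8 = 8 (binary 1000). Repeated squaring mod 29: 3^1 ≡ 3; 3^2 ≡ 3² = 9 ≡ 9; 3^4 ≡ 9² = 81 ≡ 23; 3^8 ≡ 23² = 529 ≡ 7. So 3^8 ≡ 7 (mod 29).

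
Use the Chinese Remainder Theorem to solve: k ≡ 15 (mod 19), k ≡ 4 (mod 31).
M = 19 × 31 = 589. M₁ = 31, y₁ ≡ 8 (mod 19). M₂ = 19, y₂ ≡ 18 (mod 31). k = 15×31×8 + 4×19×18 ≡ 376 (mod 589)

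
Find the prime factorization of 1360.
2^4 × 5 × 17

Divide by primes starting from smallest:
1360 ÷ 2 = 680
680 ÷ 2 = 340
340 ÷ 2 = 170
170 ÷ 2 = 85
85 ÷ 5 = 17
17 ÷ 17 = 1

1360 = 2^4 × 5 × 17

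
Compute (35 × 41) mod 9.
4

(35 × 41) = 1435
1435 mod 9 = 4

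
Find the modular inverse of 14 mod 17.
14^(-1) ≡ 11 (mod 17). Verification: 14 × 11 = 154 ≡ 1 (mod 17)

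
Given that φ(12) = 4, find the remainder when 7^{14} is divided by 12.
By Euler: 7^{4} ≡ 1 (mod 12) since gcd(7, 12) = 1. 14 = 3×4 + 2. So 7^{14} ≡ 7^{2} ≡ 1 (mod 12)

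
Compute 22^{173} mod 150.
52

Using successive squaring:
Binary expansion of 173: 10101101
Powers of 22 mod 150 (each is the square of the previous):
  22^1 ≡ 22 (mod 150)
  22^2 ≡ 22² = 484 ≡ 34 (mod 150)
  22^4 ≡ 34² = 1156 ≡ 106 (mod 150)
  22^8 ≡ 106² = 11236 ≡ 136 (mod 150)
  22^16 ≡ 136² = 18496 ≡ 46 (mod 150)
  22^32 ≡ 46² = 2116 ≡ 16 (mod 150)
  22^64 ≡ 16² = 256 ≡ 106 (mod 150)
  22^128 ≡ 106² = 11236 ≡ 136 (mod 150)
173 = 128 + 32 + 8 + 4 + 1, so 22^173 = 22^128 × 22^32 × 22^8 × 22^4 × 22^1 ≡ 136 × 16 × 136 × 106 × 22 (mod 150)
Multiplying step by step:
  136 × 16 = 2176 ≡ 76 (mod 150)
  76 × 136 = 10336 ≡ 136 (mod 150)
  136 × 106 = 14416 ≡ 16 (mod 150)
  16 × 22 = 352 ≡ 52 (mod 150)
Result: 22^173 ≡ 52 (mod 150)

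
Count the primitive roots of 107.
52

The number of primitive roots modulo p is φ(p-1) = φ(106)
φ(106) = 52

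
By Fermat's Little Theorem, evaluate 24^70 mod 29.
By Fermat: 24^{28} ≡ 1 (mod 29). 70 = 2×28 + 14. So 24^{70} ≡ 24^{14} ≡ 1 (mod 29)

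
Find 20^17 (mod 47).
Using repeated squaring. 17 = 16 + 1 (binary 10001). Repeated squaring mod 47: 20^1 ≡ 20; 20^2 ≡ 20² = 400 ≡ 24; 20^4 ≡ 24² = 576 ≡ 12; 20^8 ≡ 12² = 144 ≡ 3; 20^16 ≡ 3² = 9 ≡ 9. Multiply: 20^17 = 20^16 × 20^1 ≡ 9 × 20 (mod 47): 9 × 20 = 180 ≡ 39. So 20^17 ≡ 39 (mod 47).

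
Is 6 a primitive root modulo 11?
Yes

To verify, check if 6^(10/q) ≢ 1 (mod 11) for each prime divisor q of 10
Divisors of 10 = 10: [1, 2, 5, 10]
  6^(10/2) = 6^5 ≡ 10 (mod 11)
  6^(10/5) = 6^2 ≡ 3 (mod 11)
Conclusion: 6 is a primitive root modulo 11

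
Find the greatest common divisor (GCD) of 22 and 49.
1

Using the Euclidean algorithm:
22 = 0 × 49 + 22
49 = 2 × 22 + 5
22 = 4 × 5 + 2
5 = 2 × 2 + 1
2 = 2 × 1 + 0

GCD(22, 49) = 1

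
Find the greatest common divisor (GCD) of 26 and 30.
2

Using the Euclidean algorithm:
26 = 0 × 30 + 26
30 = 1 × 26 + 4
26 = 6 × 4 + 2
4 = 2 × 2 + 0

GCD(26, 30) = 2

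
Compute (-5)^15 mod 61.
Using repeated squaring. (-5) ≡ 56 (mod 61). 15 = 8 + 4 + 2 + 1 (binary 1111). Repeated squaring mod 61: 56^1 ≡ 56; 56^2 ≡ 56² = 3136 ≡ 25; 56^4 ≡ 25² = 625 ≡ 15; 56^8 ≡ 15² = 225 ≡ 42. Multiply: (-5)^15 ≡ 56^8 × 56^4 × 56^2 × 56^1 ≡ 42 × 15 × 25 × 56 (mod 61): 42 × 15 = 630 ≡ 20; 20 × 25 = 500 ≡ 12; 12 × 56 = 672 ≡ 1. So (-5)^15 ≡ 1 (mod 61).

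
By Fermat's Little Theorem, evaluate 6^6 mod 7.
By Fermat's Little Theorem, 6^{6} ≡ 1 (mod 7) since 7 is prime and gcd(6, 7) = 1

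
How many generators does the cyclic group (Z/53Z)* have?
24

The number of primitive roots modulo p is φ(p-1) = φ(52)
φ(52) = 24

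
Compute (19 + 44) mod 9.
0

(19 + 44) = 63
63 mod 9 = 0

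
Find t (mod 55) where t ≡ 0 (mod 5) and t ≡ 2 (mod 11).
M = 5 × 11 = 55. M₁ = 11, y₁ ≡ 1 (mod 5). M₂ = 5, y₂ ≡ 9 (mod 11). t = 0×11×1 + 2×5×9 ≡ 35 (mod 55)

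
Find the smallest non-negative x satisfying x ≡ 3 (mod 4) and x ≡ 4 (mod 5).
M = 4 × 5 = 20. M₁ = 5, y₁ ≡ 1 (mod 4). M₂ = 4, y₂ ≡ 4 (mod 5). x = 3×5×1 + 4×4×4 ≡ 19 (mod 20)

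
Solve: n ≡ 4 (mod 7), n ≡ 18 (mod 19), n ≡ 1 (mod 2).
M = 7 × 19 × 2 = 266. M₁ = 38, y₁ ≡ 5 (mod 7). M₂ = 14, y₂ ≡ 15 (mod 19). M₃ = 133, y₃ ≡ 1 (mod 2). n = 4×38×5 + 18×14×15 + 1×133×1 ≡ 151 (mod 266)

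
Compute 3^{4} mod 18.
9

Using successive squaring:
Binary expansion of 4: 100
Powers of 3 mod 18 (each is the square of the previous):
  3^1 ≡ 3 (mod 18)
  3^2 ≡ 3² = 9 ≡ 9 (mod 18)
  3^4 ≡ 9² = 81 ≡ 9 (mod 18)
4 is a power of 2, so 3^4 is the last square: ≡ 9 (mod 18)
Result: 3^4 ≡ 9 (mod 18)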